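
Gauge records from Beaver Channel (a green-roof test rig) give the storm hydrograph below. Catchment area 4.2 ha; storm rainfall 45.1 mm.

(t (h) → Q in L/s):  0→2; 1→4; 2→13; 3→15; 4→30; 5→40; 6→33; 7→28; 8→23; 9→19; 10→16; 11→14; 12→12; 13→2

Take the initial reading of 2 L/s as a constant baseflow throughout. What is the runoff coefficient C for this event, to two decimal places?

ΣQ_DR = 223.0 L/s; V = ΣQ_DR·Δt = 8.028 × 10^5 L.
Runoff depth d = V / A = 19.11 mm.
C = d / P = 19.11 / 45.1 = 0.42.

C ≈ 0.42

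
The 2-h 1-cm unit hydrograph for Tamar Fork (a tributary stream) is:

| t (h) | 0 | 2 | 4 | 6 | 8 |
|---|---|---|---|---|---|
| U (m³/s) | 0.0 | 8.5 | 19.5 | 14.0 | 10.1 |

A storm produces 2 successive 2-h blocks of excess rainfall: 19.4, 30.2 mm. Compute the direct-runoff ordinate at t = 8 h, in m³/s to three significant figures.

By discrete convolution, Q_j = Σ (P_i / 10 mm) · U_{j−i}.
At t = 8 h (j=4): Q = (19.4/10)·10.1 + (30.2/10)·14.0 = 61.9 m³/s.

Q ≈ 61.9 m³/s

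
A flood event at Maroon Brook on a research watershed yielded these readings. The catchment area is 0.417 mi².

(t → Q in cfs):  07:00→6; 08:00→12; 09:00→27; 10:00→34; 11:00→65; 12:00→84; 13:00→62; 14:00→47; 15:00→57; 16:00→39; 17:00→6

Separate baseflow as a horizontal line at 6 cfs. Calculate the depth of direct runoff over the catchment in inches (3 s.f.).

Direct runoff: 0.0, 6.0, 21.0, 28.0, 59.0, 78.0, 56.0, 41.0, 51.0, 33.0, 0.0 cfs; ΣQ_DR = 373.0 cfs.
V = ΣQ_DR · Δt = 373.0 × 3600 s = 1.343 × 10^6 ft³.
Over A = 0.417 mi², depth = V / A = 1.39 in.

d ≈ 1.39 in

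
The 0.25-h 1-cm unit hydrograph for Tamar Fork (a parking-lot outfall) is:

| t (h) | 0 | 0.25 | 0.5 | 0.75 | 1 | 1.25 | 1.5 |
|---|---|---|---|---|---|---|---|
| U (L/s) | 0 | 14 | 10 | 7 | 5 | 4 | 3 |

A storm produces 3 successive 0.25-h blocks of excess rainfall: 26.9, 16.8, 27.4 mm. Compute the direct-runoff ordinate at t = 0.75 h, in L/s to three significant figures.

Q ≈ 74.0 L/s

By discrete convolution, Q_j = Σ (P_i / 10 mm) · U_{j−i}.
At t = 0.75 h (j=3): Q = (26.9/10)·7 + (16.8/10)·10 + (27.4/10)·14 = 74.0 L/s.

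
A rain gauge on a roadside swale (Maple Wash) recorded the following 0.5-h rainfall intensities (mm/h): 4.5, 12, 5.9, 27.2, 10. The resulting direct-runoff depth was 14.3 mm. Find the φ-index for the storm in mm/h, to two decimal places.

Only the 3 blocks with intensity above φ contribute runoff: 12, 27.2, 10 mm/h.
Σ(I−φ)·Δt = d  ⇒  (12+27.2+10 − 3φ)·0.5 = 14.3
φ = (49.20 − 14.3/0.5) / 3 = 6.87 mm/h.

φ ≈ 6.87 mm/h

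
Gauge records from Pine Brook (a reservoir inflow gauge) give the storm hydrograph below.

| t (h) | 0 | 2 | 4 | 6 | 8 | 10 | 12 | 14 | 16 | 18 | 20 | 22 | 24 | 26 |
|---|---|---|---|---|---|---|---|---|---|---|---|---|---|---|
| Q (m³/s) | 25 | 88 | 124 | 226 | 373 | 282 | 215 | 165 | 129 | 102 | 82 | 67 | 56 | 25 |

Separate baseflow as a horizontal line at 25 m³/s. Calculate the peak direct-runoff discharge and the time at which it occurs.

Q_p = 348.0 m³/s at t = 8 h

Subtracting baseflow gives direct-runoff ordinates: 0.0, 63.0, 99.0, 201.0, 348.0, 257.0, 190.0, 140.0, 104.0, 77.0, 57.0, 42.0, 31.0, 0.0 m³/s.
The maximum is 348.0 m³/s, occurring at the reading for t = 8 h.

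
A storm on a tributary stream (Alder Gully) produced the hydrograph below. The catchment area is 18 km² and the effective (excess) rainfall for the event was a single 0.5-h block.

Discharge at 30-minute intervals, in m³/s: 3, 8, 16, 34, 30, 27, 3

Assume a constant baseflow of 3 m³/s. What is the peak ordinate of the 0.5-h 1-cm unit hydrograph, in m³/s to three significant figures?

Direct runoff: 0.0, 5.0, 13.0, 31.0, 27.0, 24.0, 0.0 m³/s; ΣQ_DR = 100.0 m³/s, peak = 31.0 m³/s.
Runoff depth d = ΣQ_DR·Δt / A = 100.0 × 1800 / (18 km²) = 10.00 mm.
The 1-cm UH is the DRH scaled by (10 mm)/d, so U_p = 31.0 × 10/10.00 = 31.0 m³/s.

U_p ≈ 31.0 m³/s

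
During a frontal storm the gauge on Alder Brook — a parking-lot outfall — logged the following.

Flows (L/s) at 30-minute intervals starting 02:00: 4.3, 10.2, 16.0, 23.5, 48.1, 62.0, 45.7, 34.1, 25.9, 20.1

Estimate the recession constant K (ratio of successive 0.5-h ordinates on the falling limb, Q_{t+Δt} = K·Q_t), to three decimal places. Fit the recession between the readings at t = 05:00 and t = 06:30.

Using the recession-limb readings at t = 05:00 and t = 06:30: Q falls from 45.7 to 20.1 L/s over 3 intervals.
K = (Q₂/Q₁)^(1/3) = (20.1/45.7)^(1/3) = 0.760.

K ≈ 0.760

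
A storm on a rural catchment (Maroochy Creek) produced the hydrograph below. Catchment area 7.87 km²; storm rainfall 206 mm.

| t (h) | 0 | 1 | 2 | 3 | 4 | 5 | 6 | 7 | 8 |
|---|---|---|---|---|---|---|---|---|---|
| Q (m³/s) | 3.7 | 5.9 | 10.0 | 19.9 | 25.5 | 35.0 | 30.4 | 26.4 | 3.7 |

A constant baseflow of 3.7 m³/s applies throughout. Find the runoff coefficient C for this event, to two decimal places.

ΣQ_DR = 127.2 m³/s; V = ΣQ_DR·Δt = 4.579 × 10^5 m³.
Runoff depth d = V / A = 58.19 mm.
C = d / P = 58.19 / 206 = 0.28.

C ≈ 0.28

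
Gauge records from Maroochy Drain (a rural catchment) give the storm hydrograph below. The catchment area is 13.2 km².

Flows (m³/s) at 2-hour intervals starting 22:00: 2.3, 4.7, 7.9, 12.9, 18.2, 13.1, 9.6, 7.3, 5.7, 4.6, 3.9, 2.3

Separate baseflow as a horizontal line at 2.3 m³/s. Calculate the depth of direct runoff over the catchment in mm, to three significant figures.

d ≈ 35.4 mm

Direct runoff: 0.0, 2.4, 5.6, 10.6, 15.9, 10.8, 7.3, 5.0, 3.4, 2.3, 1.6, 0.0 m³/s; ΣQ_DR = 64.90 m³/s.
V = ΣQ_DR · Δt = 64.90 × 7200 s = 4.673 × 10^5 m³.
Over A = 13.2 km², depth = V / A = 35.4 mm.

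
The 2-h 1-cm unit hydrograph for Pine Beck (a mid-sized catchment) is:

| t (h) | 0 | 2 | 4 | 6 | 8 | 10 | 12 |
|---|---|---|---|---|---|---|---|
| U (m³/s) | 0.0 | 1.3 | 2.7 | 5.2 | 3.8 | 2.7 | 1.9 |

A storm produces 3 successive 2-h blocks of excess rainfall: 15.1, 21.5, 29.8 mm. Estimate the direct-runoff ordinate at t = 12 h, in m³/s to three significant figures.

Q ≈ 20.0 m³/s

By discrete convolution, Q_j = Σ (P_i / 10 mm) · U_{j−i}.
At t = 12 h (j=6): Q = (15.1/10)·1.9 + (21.5/10)·2.7 + (29.8/10)·3.8 = 20.0 m³/s.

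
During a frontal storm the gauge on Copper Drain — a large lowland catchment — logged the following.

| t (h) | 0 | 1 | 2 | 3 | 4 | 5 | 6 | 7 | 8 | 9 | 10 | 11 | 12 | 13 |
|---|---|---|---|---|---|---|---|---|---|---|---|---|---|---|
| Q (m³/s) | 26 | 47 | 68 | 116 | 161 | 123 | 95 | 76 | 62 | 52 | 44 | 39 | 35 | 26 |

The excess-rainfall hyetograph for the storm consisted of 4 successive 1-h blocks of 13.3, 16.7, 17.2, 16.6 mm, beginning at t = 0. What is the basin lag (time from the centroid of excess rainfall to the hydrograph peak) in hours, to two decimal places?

Centroid of excess rainfall: t_c = Σ P_i·t̄_i / ΣP_i = 2.0815 h (block centres at 0.5, 1.5, 2.5, 3.5 h).
Hydrograph peak occurs at t = 4 h, so basin lag t_L = 4 − 2.0815 = 1.92 h.

t_L ≈ 1.92 h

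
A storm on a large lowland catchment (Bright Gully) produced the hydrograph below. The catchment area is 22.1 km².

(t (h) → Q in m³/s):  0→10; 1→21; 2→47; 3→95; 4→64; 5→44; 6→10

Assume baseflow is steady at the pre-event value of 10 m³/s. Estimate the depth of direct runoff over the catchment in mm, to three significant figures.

Direct runoff: 0.0, 11.0, 37.0, 85.0, 54.0, 34.0, 0.0 m³/s; ΣQ_DR = 221.0 m³/s.
V = ΣQ_DR · Δt = 221.0 × 3600 s = 7.956 × 10^5 m³.
Over A = 22.1 km², depth = V / A = 36.0 mm.

d ≈ 36.0 mm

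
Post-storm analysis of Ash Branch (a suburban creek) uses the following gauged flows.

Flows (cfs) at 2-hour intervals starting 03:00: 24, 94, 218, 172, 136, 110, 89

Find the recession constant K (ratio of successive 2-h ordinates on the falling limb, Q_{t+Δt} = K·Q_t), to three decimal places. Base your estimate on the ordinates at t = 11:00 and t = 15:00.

K ≈ 0.809

Using the recession-limb readings at t = 11:00 and t = 15:00: Q falls from 136 to 89 cfs over 2 intervals.
K = (Q₂/Q₁)^(1/2) = (89/136)^(1/2) = 0.809.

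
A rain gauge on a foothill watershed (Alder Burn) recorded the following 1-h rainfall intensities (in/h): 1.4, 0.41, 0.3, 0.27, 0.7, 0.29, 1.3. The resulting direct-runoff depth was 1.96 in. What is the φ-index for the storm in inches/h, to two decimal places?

Only the 3 blocks with intensity above φ contribute runoff: 1.4, 0.7, 1.3 in/h.
Σ(I−φ)·Δt = d  ⇒  (1.4+0.7+1.3 − 3φ)·1 = 1.96
φ = (3.400 − 1.96/1) / 3 = 0.48 in/h.

φ ≈ 0.48 in/h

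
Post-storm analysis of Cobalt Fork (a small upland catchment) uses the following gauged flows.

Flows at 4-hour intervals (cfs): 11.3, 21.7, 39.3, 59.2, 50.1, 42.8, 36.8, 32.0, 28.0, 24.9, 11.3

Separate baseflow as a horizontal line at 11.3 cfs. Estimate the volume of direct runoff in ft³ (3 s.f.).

V ≈ 3.36 × 10^6 ft³

Direct-runoff ordinates (Q − Q_b): 0.0, 10.4, 28.0, 47.9, 38.8, 31.5, 25.5, 20.7, 16.7, 13.6, 0.0 cfs.
ΣQ_DR = 233.1 cfs.
With Δt = 4 h = 14400 s, V = ΣQ_DR · Δt = 233.1 × 14400 = 3.36 × 10^6 ft³.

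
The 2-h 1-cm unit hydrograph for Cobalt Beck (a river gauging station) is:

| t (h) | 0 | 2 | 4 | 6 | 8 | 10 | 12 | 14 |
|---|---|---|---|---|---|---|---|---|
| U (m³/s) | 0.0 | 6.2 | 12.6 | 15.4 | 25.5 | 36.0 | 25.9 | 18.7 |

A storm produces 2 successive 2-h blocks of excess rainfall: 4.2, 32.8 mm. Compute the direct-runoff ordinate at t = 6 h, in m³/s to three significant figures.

Q ≈ 47.8 m³/s

By discrete convolution, Q_j = Σ (P_i / 10 mm) · U_{j−i}.
At t = 6 h (j=3): Q = (4.2/10)·15.4 + (32.8/10)·12.6 = 47.8 m³/s.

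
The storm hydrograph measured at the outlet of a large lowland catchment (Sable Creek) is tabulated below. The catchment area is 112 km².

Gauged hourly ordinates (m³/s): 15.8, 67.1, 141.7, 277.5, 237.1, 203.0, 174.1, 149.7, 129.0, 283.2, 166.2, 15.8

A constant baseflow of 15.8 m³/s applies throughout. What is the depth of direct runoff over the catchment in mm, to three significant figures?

d ≈ 53.7 mm

Direct runoff: 0.0, 51.3, 125.9, 261.7, 221.3, 187.2, 158.3, 133.9, 113.2, 267.4, 150.4, 0.0 m³/s; ΣQ_DR = 1671 m³/s.
V = ΣQ_DR · Δt = 1671 × 3600 s = 6.014 × 10^6 m³.
Over A = 112 km², depth = V / A = 53.7 mm.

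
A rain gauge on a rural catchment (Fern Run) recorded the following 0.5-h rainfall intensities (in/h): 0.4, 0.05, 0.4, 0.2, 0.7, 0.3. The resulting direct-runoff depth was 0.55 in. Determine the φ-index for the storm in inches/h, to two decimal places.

Only the 5 blocks with intensity above φ contribute runoff: 0.4, 0.4, 0.2, 0.7, 0.3 in/h.
Σ(I−φ)·Δt = d  ⇒  (0.4+0.4+0.2+0.7+0.3 − 5φ)·0.5 = 0.55
φ = (2.000 − 0.55/0.5) / 5 = 0.18 in/h.

φ ≈ 0.18 in/h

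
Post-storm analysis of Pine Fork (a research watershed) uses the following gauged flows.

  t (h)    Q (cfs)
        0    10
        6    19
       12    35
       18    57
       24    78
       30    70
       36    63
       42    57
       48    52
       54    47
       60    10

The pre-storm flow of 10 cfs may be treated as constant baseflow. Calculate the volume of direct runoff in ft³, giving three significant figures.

V ≈ 8.38 × 10^6 ft³

Direct-runoff ordinates (Q − Q_b): 0.0, 9.0, 25.0, 47.0, 68.0, 60.0, 53.0, 47.0, 42.0, 37.0, 0.0 cfs.
ΣQ_DR = 388.0 cfs.
With Δt = 6 h = 21600 s, V = ΣQ_DR · Δt = 388.0 × 21600 = 8.38 × 10^6 ft³.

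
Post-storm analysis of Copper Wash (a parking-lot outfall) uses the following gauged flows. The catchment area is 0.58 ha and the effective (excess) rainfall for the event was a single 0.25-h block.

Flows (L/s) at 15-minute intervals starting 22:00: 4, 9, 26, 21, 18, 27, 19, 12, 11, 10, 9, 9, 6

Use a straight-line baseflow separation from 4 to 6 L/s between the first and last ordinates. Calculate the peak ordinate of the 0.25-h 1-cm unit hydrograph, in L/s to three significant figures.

Direct runoff: 0.00, 4.83, 21.67, 16.50, 13.33, 22.17, 14.00, 6.83, 5.67, 4.50, 3.33, 3.17, 0.00 L/s; ΣQ_DR = 116.0 L/s, peak = 22.17 L/s.
Runoff depth d = ΣQ_DR·Δt / A = 116.0 × 900 / (0.58 ha) = 18.00 mm.
The 1-cm UH is the DRH scaled by (10 mm)/d, so U_p = 22.17 × 10/18.00 = 12.3 L/s.

U_p ≈ 12.3 L/s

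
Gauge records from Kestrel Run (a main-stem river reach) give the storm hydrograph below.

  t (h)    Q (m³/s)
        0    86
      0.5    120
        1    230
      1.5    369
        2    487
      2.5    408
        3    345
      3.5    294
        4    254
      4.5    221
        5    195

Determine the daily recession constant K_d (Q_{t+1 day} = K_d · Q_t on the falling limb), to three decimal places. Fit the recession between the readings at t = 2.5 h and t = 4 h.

K_d ≈ 0.001

Between t = 2.5 h and t = 4 h the flow falls from 408 to 254 m³/s over 3×0.5 h = 1.5 h.
Per-interval ratio K = (254/408)^(1/3) = 0.8539; K_d = K^(24/0.5) = 0.001.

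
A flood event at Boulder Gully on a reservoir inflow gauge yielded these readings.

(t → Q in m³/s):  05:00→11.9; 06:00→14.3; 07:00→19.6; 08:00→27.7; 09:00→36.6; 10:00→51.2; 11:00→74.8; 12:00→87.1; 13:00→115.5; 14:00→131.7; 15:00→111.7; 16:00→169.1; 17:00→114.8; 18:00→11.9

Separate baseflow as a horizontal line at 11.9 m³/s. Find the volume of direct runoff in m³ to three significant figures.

V ≈ 2.92 × 10^6 m³

Direct-runoff ordinates (Q − Q_b): 0.0, 2.4, 7.7, 15.8, 24.7, 39.3, 62.9, 75.2, 103.6, 119.8, 99.8, 157.2, 102.9, 0.0 m³/s.
ΣQ_DR = 811.3 m³/s.
With Δt = 1 h = 3600 s, V = ΣQ_DR · Δt = 811.3 × 3600 = 2.92 × 10^6 m³.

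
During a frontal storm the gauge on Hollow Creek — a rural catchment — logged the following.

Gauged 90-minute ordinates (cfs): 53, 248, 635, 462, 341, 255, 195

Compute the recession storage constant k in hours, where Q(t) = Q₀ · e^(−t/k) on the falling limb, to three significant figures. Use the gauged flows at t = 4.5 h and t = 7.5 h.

k ≈ 5.05 h

On the falling limb, Q drops from 462 to 255 cfs between t = 4.5 h and t = 7.5 h (Δt = 3 h).
k = −Δt / ln(Q₂/Q₁) = −3 / ln(255/462) = 5.05 h.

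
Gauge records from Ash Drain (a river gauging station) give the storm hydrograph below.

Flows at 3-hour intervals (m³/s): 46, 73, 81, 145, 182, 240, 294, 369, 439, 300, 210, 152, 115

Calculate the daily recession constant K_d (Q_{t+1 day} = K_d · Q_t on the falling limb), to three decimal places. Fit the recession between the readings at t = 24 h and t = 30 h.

K_d ≈ 0.052

Between t = 24 h and t = 30 h the flow falls from 439 to 210 m³/s over 2×3 h = 6 h.
Per-interval ratio K = (210/439)^(1/2) = 0.6916; K_d = K^(24/3) = 0.052.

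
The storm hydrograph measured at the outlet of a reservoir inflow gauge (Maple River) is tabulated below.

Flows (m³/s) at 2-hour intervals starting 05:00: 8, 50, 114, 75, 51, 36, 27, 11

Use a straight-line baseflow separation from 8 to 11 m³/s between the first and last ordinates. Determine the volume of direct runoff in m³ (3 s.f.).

V ≈ 2.13 × 10^6 m³

Direct-runoff ordinates (Q − Q_b): 0.00, 41.57, 105.14, 65.71, 41.29, 25.86, 16.43, 0.00 m³/s.
ΣQ_DR = 296.0 m³/s.
With Δt = 2 h = 7200 s, V = ΣQ_DR · Δt = 296.0 × 7200 = 2.13 × 10^6 m³.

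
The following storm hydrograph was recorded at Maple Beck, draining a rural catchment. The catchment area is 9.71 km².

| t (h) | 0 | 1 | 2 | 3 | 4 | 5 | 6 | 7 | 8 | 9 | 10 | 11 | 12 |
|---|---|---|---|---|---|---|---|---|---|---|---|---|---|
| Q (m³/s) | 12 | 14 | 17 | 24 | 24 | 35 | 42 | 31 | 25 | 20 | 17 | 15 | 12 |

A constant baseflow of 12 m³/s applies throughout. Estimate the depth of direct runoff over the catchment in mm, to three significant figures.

Direct runoff: 0.0, 2.0, 5.0, 12.0, 12.0, 23.0, 30.0, 19.0, 13.0, 8.0, 5.0, 3.0, 0.0 m³/s; ΣQ_DR = 132.0 m³/s.
V = ΣQ_DR · Δt = 132.0 × 3600 s = 4.752 × 10^5 m³.
Over A = 9.71 km², depth = V / A = 48.9 mm.

d ≈ 48.9 mm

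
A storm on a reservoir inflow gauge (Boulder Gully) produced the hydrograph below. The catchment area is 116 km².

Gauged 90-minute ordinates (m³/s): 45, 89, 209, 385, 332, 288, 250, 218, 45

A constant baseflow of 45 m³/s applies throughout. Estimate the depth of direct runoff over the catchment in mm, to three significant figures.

Direct runoff: 0.0, 44.0, 164.0, 340.0, 287.0, 243.0, 205.0, 173.0, 0.0 m³/s; ΣQ_DR = 1456 m³/s.
V = ΣQ_DR · Δt = 1456 × 5400 s = 7.862 × 10^6 m³.
Over A = 116 km², depth = V / A = 67.8 mm.

d ≈ 67.8 mm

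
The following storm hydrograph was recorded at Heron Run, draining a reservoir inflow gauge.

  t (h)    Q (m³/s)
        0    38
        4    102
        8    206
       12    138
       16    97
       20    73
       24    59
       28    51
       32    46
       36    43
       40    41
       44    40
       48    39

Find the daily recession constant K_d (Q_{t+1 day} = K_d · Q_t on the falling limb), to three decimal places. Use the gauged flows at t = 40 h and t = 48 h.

K_d ≈ 0.861

Between t = 40 h and t = 48 h the flow falls from 41 to 39 m³/s over 2×4 h = 8 h.
Per-interval ratio K = (39/41)^(1/2) = 0.9753; K_d = K^(24/4) = 0.861.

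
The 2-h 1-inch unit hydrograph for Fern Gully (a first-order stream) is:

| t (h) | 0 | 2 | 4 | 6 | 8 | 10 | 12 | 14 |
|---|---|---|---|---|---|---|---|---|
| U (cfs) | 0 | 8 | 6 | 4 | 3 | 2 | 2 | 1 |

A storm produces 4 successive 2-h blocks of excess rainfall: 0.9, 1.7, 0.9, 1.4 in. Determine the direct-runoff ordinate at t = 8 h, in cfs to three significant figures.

Q ≈ 26.1 cfs

By discrete convolution, Q_j = Σ (P_i / 1 in) · U_{j−i}.
At t = 8 h (j=4): Q = (0.9/1)·3 + (1.7/1)·4 + (0.9/1)·6 + (1.4/1)·8 = 26.1 cfs.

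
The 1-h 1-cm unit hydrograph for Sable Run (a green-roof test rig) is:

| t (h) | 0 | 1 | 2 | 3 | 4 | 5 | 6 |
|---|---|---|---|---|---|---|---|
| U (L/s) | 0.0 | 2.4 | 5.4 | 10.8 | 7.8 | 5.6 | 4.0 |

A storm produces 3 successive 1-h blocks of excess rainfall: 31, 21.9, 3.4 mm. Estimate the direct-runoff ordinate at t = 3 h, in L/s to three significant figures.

Q ≈ 46.1 L/s

By discrete convolution, Q_j = Σ (P_i / 10 mm) · U_{j−i}.
At t = 3 h (j=3): Q = (31/10)·10.8 + (21.9/10)·5.4 + (3.4/10)·2.4 = 46.1 L/s.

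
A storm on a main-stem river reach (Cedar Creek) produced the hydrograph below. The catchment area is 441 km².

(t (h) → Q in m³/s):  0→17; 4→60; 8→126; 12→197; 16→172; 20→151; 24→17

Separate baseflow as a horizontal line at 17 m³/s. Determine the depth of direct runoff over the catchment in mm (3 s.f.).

Direct runoff: 0.0, 43.0, 109.0, 180.0, 155.0, 134.0, 0.0 m³/s; ΣQ_DR = 621.0 m³/s.
V = ΣQ_DR · Δt = 621.0 × 14400 s = 8.942 × 10^6 m³.
Over A = 441 km², depth = V / A = 20.3 mm.

d ≈ 20.3 mm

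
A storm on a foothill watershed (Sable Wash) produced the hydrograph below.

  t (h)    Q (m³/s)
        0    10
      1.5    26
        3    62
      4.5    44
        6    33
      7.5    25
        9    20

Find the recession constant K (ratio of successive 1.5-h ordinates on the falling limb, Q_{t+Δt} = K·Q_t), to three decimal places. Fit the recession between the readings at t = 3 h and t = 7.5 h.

Using the recession-limb readings at t = 3 h and t = 7.5 h: Q falls from 62 to 25 m³/s over 3 intervals.
K = (Q₂/Q₁)^(1/3) = (25/62)^(1/3) = 0.739.

K ≈ 0.739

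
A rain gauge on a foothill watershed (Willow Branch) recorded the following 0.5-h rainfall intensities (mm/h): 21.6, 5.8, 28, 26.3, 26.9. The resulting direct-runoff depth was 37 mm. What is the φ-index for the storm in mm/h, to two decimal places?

φ ≈ 7.20 mm/h

Only the 4 blocks with intensity above φ contribute runoff: 21.6, 28, 26.3, 26.9 mm/h.
Σ(I−φ)·Δt = d  ⇒  (21.6+28+26.3+26.9 − 4φ)·0.5 = 37
φ = (102.8 − 37/0.5) / 4 = 7.20 mm/h.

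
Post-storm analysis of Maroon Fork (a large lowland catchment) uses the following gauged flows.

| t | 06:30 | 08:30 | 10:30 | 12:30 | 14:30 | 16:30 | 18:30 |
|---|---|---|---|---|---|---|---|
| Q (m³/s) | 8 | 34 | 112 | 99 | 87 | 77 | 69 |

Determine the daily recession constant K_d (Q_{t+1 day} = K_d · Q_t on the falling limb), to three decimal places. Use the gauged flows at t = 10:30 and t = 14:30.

Between t = 10:30 and t = 14:30 the flow falls from 112 to 87 m³/s over 2×2 h = 4 h.
Per-interval ratio K = (87/112)^(1/2) = 0.8814; K_d = K^(24/2) = 0.220.

K_d ≈ 0.220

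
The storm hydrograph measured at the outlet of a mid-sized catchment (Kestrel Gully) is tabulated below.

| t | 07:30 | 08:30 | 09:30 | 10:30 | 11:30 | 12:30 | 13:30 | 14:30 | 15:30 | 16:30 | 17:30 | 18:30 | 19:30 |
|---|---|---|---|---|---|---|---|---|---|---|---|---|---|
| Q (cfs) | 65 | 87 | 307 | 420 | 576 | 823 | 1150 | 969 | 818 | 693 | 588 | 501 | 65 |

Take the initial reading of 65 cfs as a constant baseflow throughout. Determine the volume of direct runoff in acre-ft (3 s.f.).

V ≈ 514 acre-ft

Direct-runoff ordinates (Q − Q_b): 0.0, 22.0, 242.0, 355.0, 511.0, 758.0, 1085.0, 904.0, 753.0, 628.0, 523.0, 436.0, 0.0 cfs.
ΣQ_DR = 6217 cfs.
With Δt = 1 h = 3600 s, V = ΣQ_DR · Δt = 6217 × 3600 = 2.24 × 10^7 ft³ = 514 acre-ft.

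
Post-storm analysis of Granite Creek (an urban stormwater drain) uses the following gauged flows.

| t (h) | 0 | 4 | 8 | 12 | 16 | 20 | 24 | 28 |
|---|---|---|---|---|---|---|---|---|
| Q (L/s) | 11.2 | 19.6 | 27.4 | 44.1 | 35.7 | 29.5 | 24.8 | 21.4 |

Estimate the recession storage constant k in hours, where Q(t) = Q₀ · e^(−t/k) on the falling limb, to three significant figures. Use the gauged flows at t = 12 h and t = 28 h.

On the falling limb, Q drops from 44.1 to 21.4 L/s between t = 12 h and t = 28 h (Δt = 16 h).
k = −Δt / ln(Q₂/Q₁) = −16 / ln(21.4/44.1) = 22.1 h.

k ≈ 22.1 h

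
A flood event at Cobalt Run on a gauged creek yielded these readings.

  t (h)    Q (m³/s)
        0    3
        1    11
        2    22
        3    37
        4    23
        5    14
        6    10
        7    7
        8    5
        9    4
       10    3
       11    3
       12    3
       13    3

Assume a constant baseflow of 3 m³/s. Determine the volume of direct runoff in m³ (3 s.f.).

Direct-runoff ordinates (Q − Q_b): 0.0, 8.0, 19.0, 34.0, 20.0, 11.0, 7.0, 4.0, 2.0, 1.0, 0.0, 0.0, 0.0, 0.0 m³/s.
ΣQ_DR = 106.0 m³/s.
With Δt = 1 h = 3600 s, V = ΣQ_DR · Δt = 106.0 × 3600 = 3.82 × 10^5 m³.

V ≈ 3.82 × 10^5 m³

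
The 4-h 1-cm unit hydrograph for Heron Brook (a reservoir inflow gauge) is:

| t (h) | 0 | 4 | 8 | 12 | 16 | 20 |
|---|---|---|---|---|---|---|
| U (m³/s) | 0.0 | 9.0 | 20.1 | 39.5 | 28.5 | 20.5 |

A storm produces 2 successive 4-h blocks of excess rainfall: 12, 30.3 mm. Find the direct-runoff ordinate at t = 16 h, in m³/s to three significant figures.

Q ≈ 154 m³/s

By discrete convolution, Q_j = Σ (P_i / 10 mm) · U_{j−i}.
At t = 16 h (j=4): Q = (12/10)·28.5 + (30.3/10)·39.5 = 154 m³/s.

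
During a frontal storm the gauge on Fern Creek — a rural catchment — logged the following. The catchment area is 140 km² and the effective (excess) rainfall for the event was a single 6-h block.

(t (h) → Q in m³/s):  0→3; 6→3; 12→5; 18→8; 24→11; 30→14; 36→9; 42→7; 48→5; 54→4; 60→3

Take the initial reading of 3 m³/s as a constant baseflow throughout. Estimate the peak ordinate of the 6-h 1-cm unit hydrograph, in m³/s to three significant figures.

U_p ≈ 18.3 m³/s

Direct runoff: 0.0, 0.0, 2.0, 5.0, 8.0, 11.0, 6.0, 4.0, 2.0, 1.0, 0.0 m³/s; ΣQ_DR = 39.00 m³/s, peak = 11.0 m³/s.
Runoff depth d = ΣQ_DR·Δt / A = 39.00 × 21600 / (140 km²) = 6.017 mm.
The 1-cm UH is the DRH scaled by (10 mm)/d, so U_p = 11.0 × 10/6.017 = 18.3 m³/s.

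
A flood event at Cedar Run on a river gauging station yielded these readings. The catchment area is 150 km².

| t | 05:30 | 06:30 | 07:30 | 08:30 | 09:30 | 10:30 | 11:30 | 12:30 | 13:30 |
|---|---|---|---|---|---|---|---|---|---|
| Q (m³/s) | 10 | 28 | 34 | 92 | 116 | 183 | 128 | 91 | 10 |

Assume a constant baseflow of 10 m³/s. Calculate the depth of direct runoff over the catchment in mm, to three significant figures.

d ≈ 14.4 mm

Direct runoff: 0.0, 18.0, 24.0, 82.0, 106.0, 173.0, 118.0, 81.0, 0.0 m³/s; ΣQ_DR = 602.0 m³/s.
V = ΣQ_DR · Δt = 602.0 × 3600 s = 2.167 × 10^6 m³.
Over A = 150 km², depth = V / A = 14.4 mm.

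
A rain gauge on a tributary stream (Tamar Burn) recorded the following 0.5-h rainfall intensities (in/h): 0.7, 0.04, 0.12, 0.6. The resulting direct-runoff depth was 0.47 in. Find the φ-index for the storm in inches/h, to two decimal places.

Only the 2 blocks with intensity above φ contribute runoff: 0.7, 0.6 in/h.
Σ(I−φ)·Δt = d  ⇒  (0.7+0.6 − 2φ)·0.5 = 0.47
φ = (1.300 − 0.47/0.5) / 2 = 0.18 in/h.

φ ≈ 0.18 in/h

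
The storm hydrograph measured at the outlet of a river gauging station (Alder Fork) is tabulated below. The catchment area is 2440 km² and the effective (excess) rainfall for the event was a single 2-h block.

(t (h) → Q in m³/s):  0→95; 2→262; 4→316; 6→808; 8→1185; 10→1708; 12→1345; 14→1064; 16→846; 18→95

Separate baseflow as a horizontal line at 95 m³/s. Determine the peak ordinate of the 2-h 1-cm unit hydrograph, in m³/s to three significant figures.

Direct runoff: 0.0, 167.0, 221.0, 713.0, 1090.0, 1613.0, 1250.0, 969.0, 751.0, 0.0 m³/s; ΣQ_DR = 6774 m³/s, peak = 1613.0 m³/s.
Runoff depth d = ΣQ_DR·Δt / A = 6774 × 7200 / (2440 km²) = 19.99 mm.
The 1-cm UH is the DRH scaled by (10 mm)/d, so U_p = 1613.0 × 10/19.99 = 807 m³/s.

U_p ≈ 807 m³/s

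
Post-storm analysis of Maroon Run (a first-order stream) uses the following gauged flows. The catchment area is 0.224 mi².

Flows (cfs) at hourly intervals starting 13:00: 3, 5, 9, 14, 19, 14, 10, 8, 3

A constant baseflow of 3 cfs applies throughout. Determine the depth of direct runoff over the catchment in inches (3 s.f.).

d ≈ 0.401 in

Direct runoff: 0.0, 2.0, 6.0, 11.0, 16.0, 11.0, 7.0, 5.0, 0.0 cfs; ΣQ_DR = 58.00 cfs.
V = ΣQ_DR · Δt = 58.00 × 3600 s = 2.088 × 10^5 ft³.
Over A = 0.224 mi², depth = V / A = 0.401 in.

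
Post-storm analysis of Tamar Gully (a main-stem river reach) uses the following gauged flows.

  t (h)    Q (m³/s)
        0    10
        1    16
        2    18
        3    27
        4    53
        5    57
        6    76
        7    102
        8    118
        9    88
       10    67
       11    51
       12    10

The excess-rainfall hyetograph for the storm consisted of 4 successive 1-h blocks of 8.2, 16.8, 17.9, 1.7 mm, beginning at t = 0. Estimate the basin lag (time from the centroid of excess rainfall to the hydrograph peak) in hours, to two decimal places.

t_L ≈ 6.21 h

Centroid of excess rainfall: t_c = Σ P_i·t̄_i / ΣP_i = 1.7937 h (block centres at 0.5, 1.5, 2.5, 3.5 h).
Hydrograph peak occurs at t = 8 h, so basin lag t_L = 8 − 1.7937 = 6.21 h.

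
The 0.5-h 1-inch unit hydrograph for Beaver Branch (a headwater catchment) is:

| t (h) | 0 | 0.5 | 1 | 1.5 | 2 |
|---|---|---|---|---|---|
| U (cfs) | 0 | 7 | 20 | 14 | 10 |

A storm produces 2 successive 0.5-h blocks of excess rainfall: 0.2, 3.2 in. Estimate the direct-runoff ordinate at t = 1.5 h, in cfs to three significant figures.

Q ≈ 66.8 cfs

By discrete convolution, Q_j = Σ (P_i / 1 in) · U_{j−i}.
At t = 1.5 h (j=3): Q = (0.2/1)·14 + (3.2/1)·20 = 66.8 cfs.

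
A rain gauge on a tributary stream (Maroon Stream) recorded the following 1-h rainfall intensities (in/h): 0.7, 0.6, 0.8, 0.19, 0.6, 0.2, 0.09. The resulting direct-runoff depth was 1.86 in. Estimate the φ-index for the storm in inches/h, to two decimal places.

Only the 4 blocks with intensity above φ contribute runoff: 0.7, 0.6, 0.8, 0.6 in/h.
Σ(I−φ)·Δt = d  ⇒  (0.7+0.6+0.8+0.6 − 4φ)·1 = 1.86
φ = (2.700 − 1.86/1) / 4 = 0.21 in/h.

φ ≈ 0.21 in/h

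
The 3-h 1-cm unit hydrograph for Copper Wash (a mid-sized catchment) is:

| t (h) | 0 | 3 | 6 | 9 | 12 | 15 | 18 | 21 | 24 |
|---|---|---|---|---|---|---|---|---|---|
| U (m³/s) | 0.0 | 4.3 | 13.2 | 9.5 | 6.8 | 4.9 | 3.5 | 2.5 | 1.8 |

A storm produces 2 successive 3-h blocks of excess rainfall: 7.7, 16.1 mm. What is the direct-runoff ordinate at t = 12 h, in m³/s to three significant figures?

Q ≈ 20.5 m³/s

By discrete convolution, Q_j = Σ (P_i / 10 mm) · U_{j−i}.
At t = 12 h (j=4): Q = (7.7/10)·6.8 + (16.1/10)·9.5 = 20.5 m³/s.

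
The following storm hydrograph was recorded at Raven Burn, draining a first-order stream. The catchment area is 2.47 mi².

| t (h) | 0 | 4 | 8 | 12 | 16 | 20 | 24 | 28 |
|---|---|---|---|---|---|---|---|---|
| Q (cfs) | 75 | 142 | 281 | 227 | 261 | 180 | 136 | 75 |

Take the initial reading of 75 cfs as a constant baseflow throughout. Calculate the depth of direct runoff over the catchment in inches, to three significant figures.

d ≈ 1.95 in

Direct runoff: 0.0, 67.0, 206.0, 152.0, 186.0, 105.0, 61.0, 0.0 cfs; ΣQ_DR = 777.0 cfs.
V = ΣQ_DR · Δt = 777.0 × 14400 s = 1.119 × 10^7 ft³.
Over A = 2.47 mi², depth = V / A = 1.95 in.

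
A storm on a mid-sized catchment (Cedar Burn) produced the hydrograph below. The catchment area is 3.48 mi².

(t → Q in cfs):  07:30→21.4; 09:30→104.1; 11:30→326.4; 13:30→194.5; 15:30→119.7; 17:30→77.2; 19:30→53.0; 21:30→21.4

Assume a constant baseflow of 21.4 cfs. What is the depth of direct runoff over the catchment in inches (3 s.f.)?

Direct runoff: 0.0, 82.7, 305.0, 173.1, 98.3, 55.8, 31.6, 0.0 cfs; ΣQ_DR = 746.5 cfs.
V = ΣQ_DR · Δt = 746.5 × 7200 s = 5.375 × 10^6 ft³.
Over A = 3.48 mi², depth = V / A = 0.665 in.

d ≈ 0.665 in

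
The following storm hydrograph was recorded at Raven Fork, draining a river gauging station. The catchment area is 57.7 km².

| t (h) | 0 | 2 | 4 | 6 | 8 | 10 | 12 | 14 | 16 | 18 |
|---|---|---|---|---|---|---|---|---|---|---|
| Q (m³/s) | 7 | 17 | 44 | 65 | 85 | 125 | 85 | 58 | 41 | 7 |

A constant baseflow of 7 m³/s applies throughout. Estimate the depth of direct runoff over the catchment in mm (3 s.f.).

d ≈ 57.9 mm

Direct runoff: 0.0, 10.0, 37.0, 58.0, 78.0, 118.0, 78.0, 51.0, 34.0, 0.0 m³/s; ΣQ_DR = 464.0 m³/s.
V = ΣQ_DR · Δt = 464.0 × 7200 s = 3.341 × 10^6 m³.
Over A = 57.7 km², depth = V / A = 57.9 mm.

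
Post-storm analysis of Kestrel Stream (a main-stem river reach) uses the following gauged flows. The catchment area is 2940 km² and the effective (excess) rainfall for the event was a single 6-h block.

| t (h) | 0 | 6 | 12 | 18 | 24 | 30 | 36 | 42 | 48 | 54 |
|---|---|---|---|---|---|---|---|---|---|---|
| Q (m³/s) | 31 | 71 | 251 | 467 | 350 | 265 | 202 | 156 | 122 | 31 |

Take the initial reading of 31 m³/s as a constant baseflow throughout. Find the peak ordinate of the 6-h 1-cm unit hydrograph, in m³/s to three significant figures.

U_p ≈ 363 m³/s

Direct runoff: 0.0, 40.0, 220.0, 436.0, 319.0, 234.0, 171.0, 125.0, 91.0, 0.0 m³/s; ΣQ_DR = 1636 m³/s, peak = 436.0 m³/s.
Runoff depth d = ΣQ_DR·Δt / A = 1636 × 21600 / (2940 km²) = 12.02 mm.
The 1-cm UH is the DRH scaled by (10 mm)/d, so U_p = 436.0 × 10/12.02 = 363 m³/s.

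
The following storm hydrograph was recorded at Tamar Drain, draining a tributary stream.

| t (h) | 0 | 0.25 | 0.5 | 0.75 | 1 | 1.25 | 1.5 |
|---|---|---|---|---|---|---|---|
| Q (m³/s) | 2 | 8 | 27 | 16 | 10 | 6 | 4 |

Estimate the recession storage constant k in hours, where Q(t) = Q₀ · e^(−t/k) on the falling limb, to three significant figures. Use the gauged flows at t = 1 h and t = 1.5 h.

k ≈ 0.546 h

On the falling limb, Q drops from 10 to 4 m³/s between t = 1 h and t = 1.5 h (Δt = 0.5 h).
k = −Δt / ln(Q₂/Q₁) = −0.5 / ln(4/10) = 0.546 h.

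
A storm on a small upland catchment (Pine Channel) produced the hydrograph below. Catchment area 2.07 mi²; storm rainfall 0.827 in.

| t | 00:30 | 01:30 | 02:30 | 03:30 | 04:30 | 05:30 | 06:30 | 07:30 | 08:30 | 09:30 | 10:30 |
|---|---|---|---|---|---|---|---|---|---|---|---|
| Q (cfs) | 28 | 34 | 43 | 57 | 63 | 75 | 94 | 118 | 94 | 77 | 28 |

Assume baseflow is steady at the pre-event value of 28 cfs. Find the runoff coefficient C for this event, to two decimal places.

ΣQ_DR = 403.0 cfs; V = ΣQ_DR·Δt = 1.451 × 10^6 ft³.
Runoff depth d = V / A = 0.3017 in.
C = d / P = 0.3017 / 0.827 = 0.36.

C ≈ 0.36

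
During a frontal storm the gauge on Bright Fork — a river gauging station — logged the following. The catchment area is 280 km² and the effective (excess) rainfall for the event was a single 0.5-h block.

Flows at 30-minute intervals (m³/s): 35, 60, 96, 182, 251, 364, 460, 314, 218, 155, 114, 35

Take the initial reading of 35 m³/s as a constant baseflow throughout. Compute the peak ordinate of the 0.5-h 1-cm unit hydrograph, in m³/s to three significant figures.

U_p ≈ 355 m³/s

Direct runoff: 0.0, 25.0, 61.0, 147.0, 216.0, 329.0, 425.0, 279.0, 183.0, 120.0, 79.0, 0.0 m³/s; ΣQ_DR = 1864 m³/s, peak = 425.0 m³/s.
Runoff depth d = ΣQ_DR·Δt / A = 1864 × 1800 / (280 km²) = 11.98 mm.
The 1-cm UH is the DRH scaled by (10 mm)/d, so U_p = 425.0 × 10/11.98 = 355 m³/s.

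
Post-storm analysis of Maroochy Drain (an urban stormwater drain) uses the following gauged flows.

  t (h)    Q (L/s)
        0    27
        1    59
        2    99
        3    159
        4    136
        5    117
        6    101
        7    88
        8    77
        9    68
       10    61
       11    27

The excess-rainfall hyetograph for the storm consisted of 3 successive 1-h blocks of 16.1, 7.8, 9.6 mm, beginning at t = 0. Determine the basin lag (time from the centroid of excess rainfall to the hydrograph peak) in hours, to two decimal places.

t_L ≈ 1.69 h

Centroid of excess rainfall: t_c = Σ P_i·t̄_i / ΣP_i = 1.3060 h (block centres at 0.5, 1.5, 2.5 h).
Hydrograph peak occurs at t = 3 h, so basin lag t_L = 3 − 1.3060 = 1.69 h.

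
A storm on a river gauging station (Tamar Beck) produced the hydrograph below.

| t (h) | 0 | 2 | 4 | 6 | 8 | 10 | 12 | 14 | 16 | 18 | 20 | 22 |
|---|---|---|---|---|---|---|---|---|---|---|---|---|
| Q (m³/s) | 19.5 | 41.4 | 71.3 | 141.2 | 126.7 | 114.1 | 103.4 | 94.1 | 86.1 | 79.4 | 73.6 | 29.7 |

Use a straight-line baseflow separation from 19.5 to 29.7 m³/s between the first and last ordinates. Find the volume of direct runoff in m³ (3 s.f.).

Direct-runoff ordinates (Q − Q_b): 0.00, 20.97, 49.95, 118.92, 103.49, 89.96, 78.34, 68.11, 59.18, 51.55, 44.83, 0.00 m³/s.
ΣQ_DR = 685.3 m³/s.
With Δt = 2 h = 7200 s, V = ΣQ_DR · Δt = 685.3 × 7200 = 4.93 × 10^6 m³.

V ≈ 4.93 × 10^6 m³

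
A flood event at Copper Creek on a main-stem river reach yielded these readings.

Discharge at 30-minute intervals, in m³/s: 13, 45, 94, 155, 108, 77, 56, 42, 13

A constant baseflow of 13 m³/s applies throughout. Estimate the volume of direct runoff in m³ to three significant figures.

Direct-runoff ordinates (Q − Q_b): 0.0, 32.0, 81.0, 142.0, 95.0, 64.0, 43.0, 29.0, 0.0 m³/s.
ΣQ_DR = 486.0 m³/s.
With Δt = 0.5 h = 1800 s, V = ΣQ_DR · Δt = 486.0 × 1800 = 8.75 × 10^5 m³.

V ≈ 8.75 × 10^5 m³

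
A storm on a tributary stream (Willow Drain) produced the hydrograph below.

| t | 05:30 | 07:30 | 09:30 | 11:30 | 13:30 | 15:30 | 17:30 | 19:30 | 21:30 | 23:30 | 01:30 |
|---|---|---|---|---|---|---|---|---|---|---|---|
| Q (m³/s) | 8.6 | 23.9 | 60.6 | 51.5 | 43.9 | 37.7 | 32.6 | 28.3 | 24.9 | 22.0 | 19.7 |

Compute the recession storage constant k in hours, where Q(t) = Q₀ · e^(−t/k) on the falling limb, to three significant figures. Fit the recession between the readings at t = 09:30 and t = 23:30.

k ≈ 13.8 h

On the falling limb, Q drops from 60.6 to 22.0 m³/s between t = 09:30 and t = 23:30 (Δt = 14 h).
k = −Δt / ln(Q₂/Q₁) = −14 / ln(22.0/60.6) = 13.8 h.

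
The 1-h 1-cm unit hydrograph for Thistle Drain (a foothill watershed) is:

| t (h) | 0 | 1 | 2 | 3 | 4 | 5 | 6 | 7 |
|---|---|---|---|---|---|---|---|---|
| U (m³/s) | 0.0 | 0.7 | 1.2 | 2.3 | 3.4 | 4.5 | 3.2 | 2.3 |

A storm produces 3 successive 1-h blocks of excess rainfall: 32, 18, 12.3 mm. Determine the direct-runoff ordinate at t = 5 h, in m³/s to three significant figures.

By discrete convolution, Q_j = Σ (P_i / 10 mm) · U_{j−i}.
At t = 5 h (j=5): Q = (32/10)·4.5 + (18/10)·3.4 + (12.3/10)·2.3 = 23.3 m³/s.

Q ≈ 23.3 m³/s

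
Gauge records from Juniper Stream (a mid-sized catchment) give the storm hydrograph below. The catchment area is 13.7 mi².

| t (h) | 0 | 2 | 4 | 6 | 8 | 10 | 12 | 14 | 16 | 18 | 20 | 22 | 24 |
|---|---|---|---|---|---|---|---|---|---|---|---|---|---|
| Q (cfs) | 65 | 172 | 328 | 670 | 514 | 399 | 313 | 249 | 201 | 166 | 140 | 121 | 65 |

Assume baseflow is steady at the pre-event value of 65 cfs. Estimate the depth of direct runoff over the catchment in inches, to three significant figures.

d ≈ 0.579 in

Direct runoff: 0.0, 107.0, 263.0, 605.0, 449.0, 334.0, 248.0, 184.0, 136.0, 101.0, 75.0, 56.0, 0.0 cfs; ΣQ_DR = 2558 cfs.
V = ΣQ_DR · Δt = 2558 × 7200 s = 1.842 × 10^7 ft³.
Over A = 13.7 mi², depth = V / A = 0.579 in.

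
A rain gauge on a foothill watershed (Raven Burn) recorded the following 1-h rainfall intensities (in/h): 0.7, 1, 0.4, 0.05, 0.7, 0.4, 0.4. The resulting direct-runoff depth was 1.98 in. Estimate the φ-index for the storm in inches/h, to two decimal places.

φ ≈ 0.27 in/h

Only the 6 blocks with intensity above φ contribute runoff: 0.7, 1, 0.4, 0.7, 0.4, 0.4 in/h.
Σ(I−φ)·Δt = d  ⇒  (0.7+1+0.4+0.7+0.4+0.4 − 6φ)·1 = 1.98
φ = (3.600 − 1.98/1) / 6 = 0.27 in/h.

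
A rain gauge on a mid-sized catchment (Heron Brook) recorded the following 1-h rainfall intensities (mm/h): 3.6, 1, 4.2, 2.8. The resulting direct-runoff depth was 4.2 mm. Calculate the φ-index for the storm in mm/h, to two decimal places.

φ ≈ 2.13 mm/h

Only the 3 blocks with intensity above φ contribute runoff: 3.6, 4.2, 2.8 mm/h.
Σ(I−φ)·Δt = d  ⇒  (3.6+4.2+2.8 − 3φ)·1 = 4.2
φ = (10.60 − 4.2/1) / 3 = 2.13 mm/h.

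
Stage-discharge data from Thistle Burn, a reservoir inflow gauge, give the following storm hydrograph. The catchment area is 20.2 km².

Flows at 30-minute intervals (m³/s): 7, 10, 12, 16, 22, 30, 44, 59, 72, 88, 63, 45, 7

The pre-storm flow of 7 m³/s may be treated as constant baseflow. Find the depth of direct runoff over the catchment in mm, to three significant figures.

d ≈ 34.2 mm

Direct runoff: 0.0, 3.0, 5.0, 9.0, 15.0, 23.0, 37.0, 52.0, 65.0, 81.0, 56.0, 38.0, 0.0 m³/s; ΣQ_DR = 384.0 m³/s.
V = ΣQ_DR · Δt = 384.0 × 1800 s = 6.912 × 10^5 m³.
Over A = 20.2 km², depth = V / A = 34.2 mm.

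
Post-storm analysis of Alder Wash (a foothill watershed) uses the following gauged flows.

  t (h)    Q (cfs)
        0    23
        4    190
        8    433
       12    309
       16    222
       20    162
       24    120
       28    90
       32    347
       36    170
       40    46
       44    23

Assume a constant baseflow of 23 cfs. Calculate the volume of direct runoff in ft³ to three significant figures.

Direct-runoff ordinates (Q − Q_b): 0.0, 167.0, 410.0, 286.0, 199.0, 139.0, 97.0, 67.0, 324.0, 147.0, 23.0, 0.0 cfs.
ΣQ_DR = 1859 cfs.
With Δt = 4 h = 14400 s, V = ΣQ_DR · Δt = 1859 × 14400 = 2.68 × 10^7 ft³.

V ≈ 2.68 × 10^7 ft³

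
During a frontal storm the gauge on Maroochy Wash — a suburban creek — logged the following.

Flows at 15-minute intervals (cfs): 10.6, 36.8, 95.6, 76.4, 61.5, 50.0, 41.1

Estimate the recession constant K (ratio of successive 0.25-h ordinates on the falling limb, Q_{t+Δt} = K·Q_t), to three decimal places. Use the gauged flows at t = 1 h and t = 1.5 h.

K ≈ 0.817

Using the recession-limb readings at t = 1 h and t = 1.5 h: Q falls from 61.5 to 41.1 cfs over 2 intervals.
K = (Q₂/Q₁)^(1/2) = (41.1/61.5)^(1/2) = 0.817.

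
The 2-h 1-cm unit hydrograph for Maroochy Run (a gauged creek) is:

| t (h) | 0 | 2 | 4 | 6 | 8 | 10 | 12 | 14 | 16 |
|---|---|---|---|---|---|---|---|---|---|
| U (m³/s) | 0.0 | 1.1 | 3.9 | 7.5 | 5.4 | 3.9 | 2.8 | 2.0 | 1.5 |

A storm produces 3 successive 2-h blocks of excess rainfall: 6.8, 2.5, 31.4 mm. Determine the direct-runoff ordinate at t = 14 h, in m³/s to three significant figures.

By discrete convolution, Q_j = Σ (P_i / 10 mm) · U_{j−i}.
At t = 14 h (j=7): Q = (6.8/10)·2.0 + (2.5/10)·2.8 + (31.4/10)·3.9 = 14.3 m³/s.

Q ≈ 14.3 m³/s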